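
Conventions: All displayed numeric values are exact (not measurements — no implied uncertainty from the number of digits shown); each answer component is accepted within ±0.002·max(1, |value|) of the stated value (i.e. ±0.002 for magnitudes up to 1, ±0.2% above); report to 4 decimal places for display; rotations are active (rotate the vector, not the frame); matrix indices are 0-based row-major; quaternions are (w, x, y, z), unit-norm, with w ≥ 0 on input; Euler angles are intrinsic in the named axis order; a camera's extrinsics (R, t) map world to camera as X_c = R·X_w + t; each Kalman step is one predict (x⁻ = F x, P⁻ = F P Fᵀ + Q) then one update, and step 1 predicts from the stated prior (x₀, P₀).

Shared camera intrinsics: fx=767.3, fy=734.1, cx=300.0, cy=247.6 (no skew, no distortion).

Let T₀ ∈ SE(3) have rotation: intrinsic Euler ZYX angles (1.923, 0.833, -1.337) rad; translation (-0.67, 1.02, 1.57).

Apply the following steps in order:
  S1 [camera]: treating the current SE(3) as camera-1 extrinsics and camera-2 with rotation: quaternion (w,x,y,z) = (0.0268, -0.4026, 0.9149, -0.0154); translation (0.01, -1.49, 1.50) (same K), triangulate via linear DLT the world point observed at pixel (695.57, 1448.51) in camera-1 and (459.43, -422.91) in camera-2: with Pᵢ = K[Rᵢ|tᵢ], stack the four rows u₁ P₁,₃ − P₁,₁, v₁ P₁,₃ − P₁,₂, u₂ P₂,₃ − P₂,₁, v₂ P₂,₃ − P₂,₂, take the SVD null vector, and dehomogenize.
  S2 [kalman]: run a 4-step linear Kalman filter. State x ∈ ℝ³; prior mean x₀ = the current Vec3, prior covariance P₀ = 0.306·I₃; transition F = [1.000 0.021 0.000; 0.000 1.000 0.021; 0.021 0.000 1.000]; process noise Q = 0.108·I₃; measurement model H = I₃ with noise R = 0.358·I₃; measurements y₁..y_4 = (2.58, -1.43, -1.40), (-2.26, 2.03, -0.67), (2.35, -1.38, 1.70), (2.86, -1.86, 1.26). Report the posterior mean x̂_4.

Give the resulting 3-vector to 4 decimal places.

result = (1.7554, -1.1009, 0.5873)

after S1 (triangulate): (0.6937, -1.7668, -1.9251)
after S2 (kf_track): (1.7554, -1.1009, 0.5873)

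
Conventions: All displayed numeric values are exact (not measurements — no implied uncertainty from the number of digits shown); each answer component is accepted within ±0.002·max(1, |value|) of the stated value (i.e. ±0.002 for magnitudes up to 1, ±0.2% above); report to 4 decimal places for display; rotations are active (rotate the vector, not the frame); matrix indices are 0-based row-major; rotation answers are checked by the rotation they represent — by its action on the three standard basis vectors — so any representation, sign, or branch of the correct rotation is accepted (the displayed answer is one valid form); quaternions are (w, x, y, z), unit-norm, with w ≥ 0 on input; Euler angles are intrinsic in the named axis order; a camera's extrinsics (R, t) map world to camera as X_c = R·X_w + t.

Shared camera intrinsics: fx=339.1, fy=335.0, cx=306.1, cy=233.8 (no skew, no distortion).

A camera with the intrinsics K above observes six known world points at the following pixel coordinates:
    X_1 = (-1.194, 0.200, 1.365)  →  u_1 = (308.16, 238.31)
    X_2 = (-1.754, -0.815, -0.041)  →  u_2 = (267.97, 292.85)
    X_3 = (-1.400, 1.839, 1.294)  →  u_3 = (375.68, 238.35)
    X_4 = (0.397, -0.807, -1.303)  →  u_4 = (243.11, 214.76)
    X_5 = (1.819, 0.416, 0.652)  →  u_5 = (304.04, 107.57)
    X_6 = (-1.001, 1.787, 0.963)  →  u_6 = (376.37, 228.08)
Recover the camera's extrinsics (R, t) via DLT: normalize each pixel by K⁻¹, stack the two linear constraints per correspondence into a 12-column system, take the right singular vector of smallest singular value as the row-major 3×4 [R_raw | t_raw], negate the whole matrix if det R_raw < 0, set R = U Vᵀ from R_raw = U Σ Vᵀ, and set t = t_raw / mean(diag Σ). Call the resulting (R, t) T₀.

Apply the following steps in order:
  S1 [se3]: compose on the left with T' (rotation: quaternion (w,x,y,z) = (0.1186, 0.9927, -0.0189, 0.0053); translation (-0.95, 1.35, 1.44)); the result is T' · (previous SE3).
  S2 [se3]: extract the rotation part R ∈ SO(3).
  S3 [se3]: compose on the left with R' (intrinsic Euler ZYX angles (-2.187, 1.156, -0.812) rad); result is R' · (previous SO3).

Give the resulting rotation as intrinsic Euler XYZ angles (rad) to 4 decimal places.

source (pnp_recover): camera pose = R=[-0.1158 0.9912 -0.0637; -0.9271 -0.1308 -0.3513; -0.3565 0.0184 0.9341], t=(-0.1999, -0.4899, 6.5592)
after S1 (compose_se3): R=[-0.0819 0.9957 -0.0444; 0.9886 0.0868 0.1233; 0.1266 -0.0337 -0.9914], t=(-1.0911, 0.2871, -5.0526)
after S2 (rot_of_se3): [-0.0819 0.9957 -0.0444; 0.9886 0.0868 0.1233; 0.1266 -0.0337 -0.9914]
after S3 (compose_so3): [0.9825 -0.1576 -0.0994; 0.0514 -0.2834 0.9576; -0.1791 -0.9460 -0.2704]

rotation (euler_xyz) = (-1.8460, -0.0996, 0.1590)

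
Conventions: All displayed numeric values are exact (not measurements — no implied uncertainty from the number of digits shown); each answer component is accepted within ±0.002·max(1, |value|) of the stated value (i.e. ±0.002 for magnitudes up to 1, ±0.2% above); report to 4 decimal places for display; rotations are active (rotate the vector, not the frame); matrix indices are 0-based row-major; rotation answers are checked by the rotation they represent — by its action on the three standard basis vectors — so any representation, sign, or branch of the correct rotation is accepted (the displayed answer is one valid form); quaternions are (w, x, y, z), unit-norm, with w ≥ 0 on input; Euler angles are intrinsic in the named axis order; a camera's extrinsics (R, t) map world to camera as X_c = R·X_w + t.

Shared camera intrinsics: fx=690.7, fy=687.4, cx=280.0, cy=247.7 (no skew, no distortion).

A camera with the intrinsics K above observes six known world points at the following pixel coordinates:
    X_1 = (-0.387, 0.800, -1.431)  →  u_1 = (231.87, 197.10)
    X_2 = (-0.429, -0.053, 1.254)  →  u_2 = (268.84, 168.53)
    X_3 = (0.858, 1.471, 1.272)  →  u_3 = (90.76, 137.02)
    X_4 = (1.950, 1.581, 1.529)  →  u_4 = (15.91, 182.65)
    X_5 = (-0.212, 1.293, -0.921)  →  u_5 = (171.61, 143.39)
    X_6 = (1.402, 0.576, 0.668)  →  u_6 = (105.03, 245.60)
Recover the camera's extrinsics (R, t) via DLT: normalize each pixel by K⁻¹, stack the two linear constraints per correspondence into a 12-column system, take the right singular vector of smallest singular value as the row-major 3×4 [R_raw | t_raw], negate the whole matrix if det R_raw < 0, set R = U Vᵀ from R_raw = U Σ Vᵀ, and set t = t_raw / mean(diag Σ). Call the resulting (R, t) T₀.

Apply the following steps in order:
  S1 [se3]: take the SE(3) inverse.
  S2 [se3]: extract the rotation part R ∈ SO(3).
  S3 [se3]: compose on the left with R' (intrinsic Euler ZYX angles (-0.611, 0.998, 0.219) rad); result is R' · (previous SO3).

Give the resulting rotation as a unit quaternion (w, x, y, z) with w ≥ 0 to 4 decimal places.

source (pnp_recover): camera pose = R=[-0.7886 -0.6035 -0.1179; 0.5923 -0.6941 -0.4091; 0.1650 -0.3924 0.9049], t=(-0.3500, -0.1800, 6.8204)
after S1 (invert_se3): R=[-0.7886 0.5923 0.1650; -0.6035 -0.6941 -0.3924; -0.1179 -0.4091 0.9049], t=(-1.2950, 2.3404, -6.2864)
after S2 (rot_of_se3): [-0.7886 0.5923 0.1650; -0.6035 -0.6941 -0.3924; -0.1179 -0.4091 0.9049]
after S3 (compose_so3): [-0.8428 -0.4534 0.2900; -0.0976 -0.4011 -0.9108; 0.5293 -0.7959 0.2938]

rotation (quat) = (0.1117, 0.2572, -0.5357, 0.7965)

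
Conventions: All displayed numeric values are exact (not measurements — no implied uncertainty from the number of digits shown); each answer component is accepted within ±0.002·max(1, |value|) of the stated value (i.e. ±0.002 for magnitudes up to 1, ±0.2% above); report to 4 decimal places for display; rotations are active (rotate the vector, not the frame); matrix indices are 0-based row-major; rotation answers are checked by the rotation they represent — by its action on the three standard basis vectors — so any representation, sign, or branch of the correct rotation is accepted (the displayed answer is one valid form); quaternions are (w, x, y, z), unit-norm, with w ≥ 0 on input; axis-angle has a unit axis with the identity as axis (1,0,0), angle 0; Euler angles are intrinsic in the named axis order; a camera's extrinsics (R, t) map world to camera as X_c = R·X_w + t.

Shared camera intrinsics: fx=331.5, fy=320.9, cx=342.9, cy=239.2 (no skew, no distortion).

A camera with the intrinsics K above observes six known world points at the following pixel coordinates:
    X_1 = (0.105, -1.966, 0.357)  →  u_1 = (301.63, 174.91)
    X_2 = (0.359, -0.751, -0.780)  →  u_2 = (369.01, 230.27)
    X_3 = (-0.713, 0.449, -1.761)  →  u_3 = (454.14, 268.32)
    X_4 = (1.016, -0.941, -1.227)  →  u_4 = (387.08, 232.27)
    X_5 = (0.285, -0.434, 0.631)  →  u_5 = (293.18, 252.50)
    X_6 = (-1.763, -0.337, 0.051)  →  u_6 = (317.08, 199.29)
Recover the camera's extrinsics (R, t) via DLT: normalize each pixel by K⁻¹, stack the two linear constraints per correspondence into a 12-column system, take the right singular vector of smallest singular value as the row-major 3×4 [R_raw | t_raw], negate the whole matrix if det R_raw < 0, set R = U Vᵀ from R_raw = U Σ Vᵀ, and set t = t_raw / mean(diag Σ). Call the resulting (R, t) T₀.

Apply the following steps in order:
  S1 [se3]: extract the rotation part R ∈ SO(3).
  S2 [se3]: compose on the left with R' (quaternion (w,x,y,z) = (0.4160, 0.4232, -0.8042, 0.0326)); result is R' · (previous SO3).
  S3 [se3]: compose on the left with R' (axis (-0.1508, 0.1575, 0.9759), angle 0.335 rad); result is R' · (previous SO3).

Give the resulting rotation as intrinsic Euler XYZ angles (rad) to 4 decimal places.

rotation (euler_xyz) = (-2.3185, -0.0353, 2.4841)

source (pnp_recover): camera pose = R=[0.0064 0.1125 -0.9936; 0.3742 0.9212 0.1067; 0.9273 -0.3725 -0.0363], t=(-0.2099, 0.4700, 5.4900)
after S1 (rot_of_se3): [0.0064 0.1125 -0.9936; 0.3742 0.9212 0.1067; 0.9273 -0.3725 -0.0363]
after S2 (compose_so3): [-0.8617 -0.4463 0.2415; -0.1399 0.6664 0.7324; -0.4878 0.5973 -0.6367]
after S3 (compose_so3): [-0.7911 -0.6107 -0.0353; -0.4360 0.5224 0.7328; -0.4291 0.5951 -0.6795]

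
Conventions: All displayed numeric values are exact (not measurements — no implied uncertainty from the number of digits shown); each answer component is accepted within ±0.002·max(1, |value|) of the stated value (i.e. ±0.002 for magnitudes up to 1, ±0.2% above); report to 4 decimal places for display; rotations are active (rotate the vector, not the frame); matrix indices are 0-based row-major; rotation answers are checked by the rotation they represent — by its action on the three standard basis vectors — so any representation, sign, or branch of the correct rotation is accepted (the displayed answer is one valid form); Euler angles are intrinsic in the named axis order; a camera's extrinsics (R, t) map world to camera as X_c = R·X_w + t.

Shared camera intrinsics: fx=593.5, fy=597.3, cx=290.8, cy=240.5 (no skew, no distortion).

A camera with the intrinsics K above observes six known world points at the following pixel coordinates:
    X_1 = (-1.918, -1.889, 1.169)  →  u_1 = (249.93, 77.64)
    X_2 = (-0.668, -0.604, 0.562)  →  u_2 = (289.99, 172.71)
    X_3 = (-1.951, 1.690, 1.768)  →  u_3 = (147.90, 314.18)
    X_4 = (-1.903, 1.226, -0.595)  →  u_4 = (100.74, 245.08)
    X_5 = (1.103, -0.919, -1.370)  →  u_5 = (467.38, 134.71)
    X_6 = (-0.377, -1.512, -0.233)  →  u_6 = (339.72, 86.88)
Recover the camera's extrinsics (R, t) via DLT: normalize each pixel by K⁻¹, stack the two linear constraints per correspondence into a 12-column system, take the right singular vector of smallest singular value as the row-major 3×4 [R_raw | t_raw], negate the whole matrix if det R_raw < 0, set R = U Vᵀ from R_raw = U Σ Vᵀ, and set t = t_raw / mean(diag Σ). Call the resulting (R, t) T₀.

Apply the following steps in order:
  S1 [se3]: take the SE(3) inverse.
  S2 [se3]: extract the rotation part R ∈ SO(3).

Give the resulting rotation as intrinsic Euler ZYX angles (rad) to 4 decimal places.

source (pnp_recover): camera pose = R=[0.9115 -0.4034 0.0803; 0.3738 0.8938 0.2476; -0.1716 -0.1957 0.9655], t=(0.3100, -0.1901, 6.6303)
after S1 (invert_se3): R=[0.9115 0.3738 -0.1716; -0.4034 0.8938 -0.1957; 0.0803 0.2476 0.9655], t=(0.9265, 1.5925, -6.3796)
after S2 (rot_of_se3): [0.9115 0.3738 -0.1716; -0.4034 0.8938 -0.1957; 0.0803 0.2476 0.9655]

rotation (euler_zyx) = (-0.4167, -0.0804, 0.2510)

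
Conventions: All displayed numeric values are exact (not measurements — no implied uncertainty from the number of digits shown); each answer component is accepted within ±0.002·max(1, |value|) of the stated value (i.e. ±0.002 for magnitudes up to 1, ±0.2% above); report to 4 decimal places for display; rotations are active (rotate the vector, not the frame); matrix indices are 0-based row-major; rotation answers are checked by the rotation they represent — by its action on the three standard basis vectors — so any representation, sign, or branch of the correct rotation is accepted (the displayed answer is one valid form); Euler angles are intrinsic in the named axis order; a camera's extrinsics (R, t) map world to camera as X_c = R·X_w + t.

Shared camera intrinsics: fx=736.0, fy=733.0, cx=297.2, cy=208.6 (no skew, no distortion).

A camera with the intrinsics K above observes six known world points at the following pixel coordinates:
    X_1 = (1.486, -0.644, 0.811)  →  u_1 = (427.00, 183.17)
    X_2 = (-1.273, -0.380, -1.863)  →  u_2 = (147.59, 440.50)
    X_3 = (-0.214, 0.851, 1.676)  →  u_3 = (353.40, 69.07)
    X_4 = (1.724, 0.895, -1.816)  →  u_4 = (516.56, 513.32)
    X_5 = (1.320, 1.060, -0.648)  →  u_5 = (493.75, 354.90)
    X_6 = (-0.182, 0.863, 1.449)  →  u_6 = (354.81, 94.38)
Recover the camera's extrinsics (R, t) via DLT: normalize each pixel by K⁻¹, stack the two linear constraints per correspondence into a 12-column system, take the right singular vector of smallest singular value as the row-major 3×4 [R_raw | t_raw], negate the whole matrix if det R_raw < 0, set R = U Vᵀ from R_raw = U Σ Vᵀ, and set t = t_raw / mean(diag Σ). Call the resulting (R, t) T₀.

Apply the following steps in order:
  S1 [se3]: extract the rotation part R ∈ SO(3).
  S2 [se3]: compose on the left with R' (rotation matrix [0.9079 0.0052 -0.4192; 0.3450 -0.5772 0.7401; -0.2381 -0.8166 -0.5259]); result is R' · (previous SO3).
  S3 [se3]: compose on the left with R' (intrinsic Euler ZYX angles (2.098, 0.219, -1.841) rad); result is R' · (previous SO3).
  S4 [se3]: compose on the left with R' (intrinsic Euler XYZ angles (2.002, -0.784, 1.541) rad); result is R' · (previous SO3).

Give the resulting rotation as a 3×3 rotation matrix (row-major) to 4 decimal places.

source (pnp_recover): camera pose = R=[0.7701 0.6327 0.0814; 0.1271 -0.0271 -0.9915; -0.6252 0.7739 -0.1013], t=(-0.0000, 0.4398, 6.0569)
after S1 (rot_of_se3): [0.7701 0.6327 0.0814; 0.1271 -0.0271 -0.9915; -0.6252 0.7739 -0.1013]
after S2 (compose_so3): [0.9619 0.2499 0.1112; -0.2704 0.8067 0.5254; 0.0416 -0.5355 0.8435]
after S3 (compose_so3): [-0.5966 0.5787 -0.5560; 0.8018 0.4597 -0.3819; 0.0346 -0.6737 -0.7382]
after S4 (compose_so3): [-0.6045 0.1626 0.7799; 0.7425 0.4696 0.4777; -0.2885 0.8678 -0.4045]

rotation (matrix) = ((-0.6045, 0.1626, 0.7799), (0.7425, 0.4696, 0.4777), (-0.2885, 0.8678, -0.4045))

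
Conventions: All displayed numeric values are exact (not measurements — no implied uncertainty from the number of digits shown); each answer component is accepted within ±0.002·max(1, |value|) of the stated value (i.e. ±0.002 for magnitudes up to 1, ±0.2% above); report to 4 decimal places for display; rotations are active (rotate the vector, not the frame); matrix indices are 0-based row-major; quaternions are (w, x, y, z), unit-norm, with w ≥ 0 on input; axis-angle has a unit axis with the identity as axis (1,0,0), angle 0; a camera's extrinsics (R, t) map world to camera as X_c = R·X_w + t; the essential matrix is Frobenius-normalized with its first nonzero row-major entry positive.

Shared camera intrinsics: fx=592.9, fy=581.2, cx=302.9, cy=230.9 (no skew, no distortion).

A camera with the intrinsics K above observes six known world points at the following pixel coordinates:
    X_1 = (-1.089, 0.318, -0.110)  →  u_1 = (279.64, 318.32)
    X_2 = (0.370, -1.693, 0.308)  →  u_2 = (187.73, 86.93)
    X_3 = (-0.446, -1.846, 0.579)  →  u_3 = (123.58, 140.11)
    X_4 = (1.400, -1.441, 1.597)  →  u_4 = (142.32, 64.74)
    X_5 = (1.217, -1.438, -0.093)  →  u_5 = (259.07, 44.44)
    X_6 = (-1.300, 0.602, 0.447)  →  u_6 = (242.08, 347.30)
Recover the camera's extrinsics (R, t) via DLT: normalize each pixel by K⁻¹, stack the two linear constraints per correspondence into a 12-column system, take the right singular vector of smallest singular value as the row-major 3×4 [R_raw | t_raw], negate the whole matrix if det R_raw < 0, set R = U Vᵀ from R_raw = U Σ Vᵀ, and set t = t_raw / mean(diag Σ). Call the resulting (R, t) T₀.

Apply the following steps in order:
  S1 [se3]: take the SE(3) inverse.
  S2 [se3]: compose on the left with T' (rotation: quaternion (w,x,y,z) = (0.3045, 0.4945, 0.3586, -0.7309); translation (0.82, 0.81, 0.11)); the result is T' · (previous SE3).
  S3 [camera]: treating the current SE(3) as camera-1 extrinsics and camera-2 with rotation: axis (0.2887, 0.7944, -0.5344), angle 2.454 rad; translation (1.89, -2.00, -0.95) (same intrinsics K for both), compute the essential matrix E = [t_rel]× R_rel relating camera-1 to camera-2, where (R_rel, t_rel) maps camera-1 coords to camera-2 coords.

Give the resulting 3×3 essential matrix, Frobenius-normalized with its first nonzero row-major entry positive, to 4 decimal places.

source (pnp_recover): camera pose = R=[0.2278 0.4128 -0.8818; -0.8077 0.5859 0.0656; 0.5438 0.6973 0.4669], t=(-0.2199, -0.1400, 6.5298)
after S1 (invert_se3): R=[0.2278 -0.8077 0.5438; 0.4128 0.5859 0.6973; -0.8818 0.0656 0.4669], t=(-3.6139, -4.3805, -3.2338)
after S2 (compose_se3): R=[0.7008 0.6984 0.1451; 0.4771 -0.3077 -0.8232; -0.5303 0.6462 -0.5488], t=(0.1245, 6.2475, 3.6676)
after S3 (essential): [0.6467 0.0684 -0.0380; 0.2559 0.0796 -0.1348; 0.1166 -0.2680 0.6326]

matrix = [0.6467 0.0684 -0.0380; 0.2559 0.0796 -0.1348; 0.1166 -0.2680 0.6326]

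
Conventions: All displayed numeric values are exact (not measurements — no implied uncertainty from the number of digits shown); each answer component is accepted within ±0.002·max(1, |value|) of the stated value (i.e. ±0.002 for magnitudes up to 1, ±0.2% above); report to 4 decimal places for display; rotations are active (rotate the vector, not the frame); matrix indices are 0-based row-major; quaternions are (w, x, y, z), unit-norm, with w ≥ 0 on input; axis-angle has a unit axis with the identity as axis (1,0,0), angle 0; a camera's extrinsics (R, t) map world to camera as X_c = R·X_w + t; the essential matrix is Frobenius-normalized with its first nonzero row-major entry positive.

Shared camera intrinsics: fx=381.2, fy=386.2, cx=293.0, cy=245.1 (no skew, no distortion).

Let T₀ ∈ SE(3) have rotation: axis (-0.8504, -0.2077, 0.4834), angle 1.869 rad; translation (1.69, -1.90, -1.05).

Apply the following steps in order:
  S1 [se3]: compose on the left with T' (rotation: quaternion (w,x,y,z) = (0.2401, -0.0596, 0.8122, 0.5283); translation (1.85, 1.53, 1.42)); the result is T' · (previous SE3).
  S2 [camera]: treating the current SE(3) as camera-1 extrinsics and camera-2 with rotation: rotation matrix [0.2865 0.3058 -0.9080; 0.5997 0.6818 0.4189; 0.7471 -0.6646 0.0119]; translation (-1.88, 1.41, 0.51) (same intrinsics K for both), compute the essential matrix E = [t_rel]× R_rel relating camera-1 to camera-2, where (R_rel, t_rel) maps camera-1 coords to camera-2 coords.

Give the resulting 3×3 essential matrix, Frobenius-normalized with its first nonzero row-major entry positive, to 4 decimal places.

after S1 (compose_se3): R=[-0.9144 -0.0200 0.4044; 0.1053 -0.9762 0.1899; 0.3910 0.2162 0.8947], t=(0.6894, 0.0381, -0.5790)
after S2 (essential): [0.2416 -0.4992 0.1048; 0.4392 -0.2026 0.0879; -0.4901 -0.4467 -0.0000]

matrix = [0.2416 -0.4992 0.1048; 0.4392 -0.2026 0.0879; -0.4901 -0.4467 -0.0000]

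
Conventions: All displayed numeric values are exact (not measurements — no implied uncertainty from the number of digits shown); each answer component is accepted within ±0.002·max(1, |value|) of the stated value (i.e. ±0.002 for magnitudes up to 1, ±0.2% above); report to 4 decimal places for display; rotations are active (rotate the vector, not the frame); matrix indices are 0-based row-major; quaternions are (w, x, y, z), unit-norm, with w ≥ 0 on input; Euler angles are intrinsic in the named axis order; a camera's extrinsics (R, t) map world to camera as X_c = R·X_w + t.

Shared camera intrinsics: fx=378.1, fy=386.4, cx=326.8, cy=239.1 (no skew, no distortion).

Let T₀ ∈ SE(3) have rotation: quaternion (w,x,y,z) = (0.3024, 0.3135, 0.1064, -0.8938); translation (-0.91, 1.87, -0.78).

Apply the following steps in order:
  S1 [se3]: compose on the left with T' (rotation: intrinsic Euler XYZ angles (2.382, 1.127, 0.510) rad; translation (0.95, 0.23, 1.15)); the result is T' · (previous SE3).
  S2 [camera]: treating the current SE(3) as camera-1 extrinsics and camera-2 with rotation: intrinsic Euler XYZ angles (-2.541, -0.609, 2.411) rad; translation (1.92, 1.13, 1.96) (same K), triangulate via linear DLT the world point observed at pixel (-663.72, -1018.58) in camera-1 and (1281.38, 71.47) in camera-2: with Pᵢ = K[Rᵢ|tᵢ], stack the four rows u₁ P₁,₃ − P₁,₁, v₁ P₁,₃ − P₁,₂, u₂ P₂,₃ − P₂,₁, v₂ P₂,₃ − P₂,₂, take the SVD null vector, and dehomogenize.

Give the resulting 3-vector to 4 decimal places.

after S1 (compose_se3): R=[-0.6975 0.3936 0.5989; 0.5114 0.8588 0.0312; -0.5020 0.3280 -0.8003], t=(-0.4874, -1.4623, 1.0929)
after S2 (triangulate): (0.6757, -1.8060, -0.8326)

result = (0.6757, -1.8060, -0.8326)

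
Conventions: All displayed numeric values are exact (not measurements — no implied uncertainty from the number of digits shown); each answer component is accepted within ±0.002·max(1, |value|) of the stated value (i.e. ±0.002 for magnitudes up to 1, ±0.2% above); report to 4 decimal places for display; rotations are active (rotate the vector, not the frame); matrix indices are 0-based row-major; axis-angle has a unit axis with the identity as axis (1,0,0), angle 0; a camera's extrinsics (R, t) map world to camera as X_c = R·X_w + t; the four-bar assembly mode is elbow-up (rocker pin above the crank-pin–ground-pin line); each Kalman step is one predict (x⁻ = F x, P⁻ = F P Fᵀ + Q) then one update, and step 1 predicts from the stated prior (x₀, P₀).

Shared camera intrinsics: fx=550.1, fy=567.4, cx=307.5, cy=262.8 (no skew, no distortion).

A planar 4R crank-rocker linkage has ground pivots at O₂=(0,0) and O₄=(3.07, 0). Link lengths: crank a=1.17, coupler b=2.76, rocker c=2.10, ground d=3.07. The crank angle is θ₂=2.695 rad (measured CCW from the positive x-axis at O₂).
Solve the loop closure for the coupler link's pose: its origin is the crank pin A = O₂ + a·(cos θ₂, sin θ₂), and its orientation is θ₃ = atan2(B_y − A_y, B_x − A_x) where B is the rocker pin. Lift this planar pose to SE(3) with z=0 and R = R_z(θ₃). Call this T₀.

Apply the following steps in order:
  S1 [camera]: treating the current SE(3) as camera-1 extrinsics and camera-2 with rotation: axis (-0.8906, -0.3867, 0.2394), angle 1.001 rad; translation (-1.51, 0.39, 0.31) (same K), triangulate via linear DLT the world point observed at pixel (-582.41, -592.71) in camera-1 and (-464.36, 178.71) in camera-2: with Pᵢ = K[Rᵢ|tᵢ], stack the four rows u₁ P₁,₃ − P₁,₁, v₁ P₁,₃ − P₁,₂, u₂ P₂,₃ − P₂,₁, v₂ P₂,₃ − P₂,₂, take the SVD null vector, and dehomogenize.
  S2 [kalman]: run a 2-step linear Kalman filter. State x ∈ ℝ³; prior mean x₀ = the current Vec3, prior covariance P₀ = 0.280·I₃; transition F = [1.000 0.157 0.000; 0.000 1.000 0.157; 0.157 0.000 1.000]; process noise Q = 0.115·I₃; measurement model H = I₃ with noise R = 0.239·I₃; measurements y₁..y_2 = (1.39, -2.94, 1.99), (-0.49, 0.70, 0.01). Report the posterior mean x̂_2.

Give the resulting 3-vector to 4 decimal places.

source (fourbar_fk): coupler pose = R=[0.9409 -0.3387 0.0000; 0.3387 0.9409 0.0000; 0.0000 0.0000 1.0000], t=(-1.0553, 0.5053, 0.0000)
after S1 (triangulate): (-0.8100, -1.5318, 0.8027)
after S2 (kf_track): (-0.1756, -0.6513, 0.8144)

result = (-0.1756, -0.6513, 0.8144)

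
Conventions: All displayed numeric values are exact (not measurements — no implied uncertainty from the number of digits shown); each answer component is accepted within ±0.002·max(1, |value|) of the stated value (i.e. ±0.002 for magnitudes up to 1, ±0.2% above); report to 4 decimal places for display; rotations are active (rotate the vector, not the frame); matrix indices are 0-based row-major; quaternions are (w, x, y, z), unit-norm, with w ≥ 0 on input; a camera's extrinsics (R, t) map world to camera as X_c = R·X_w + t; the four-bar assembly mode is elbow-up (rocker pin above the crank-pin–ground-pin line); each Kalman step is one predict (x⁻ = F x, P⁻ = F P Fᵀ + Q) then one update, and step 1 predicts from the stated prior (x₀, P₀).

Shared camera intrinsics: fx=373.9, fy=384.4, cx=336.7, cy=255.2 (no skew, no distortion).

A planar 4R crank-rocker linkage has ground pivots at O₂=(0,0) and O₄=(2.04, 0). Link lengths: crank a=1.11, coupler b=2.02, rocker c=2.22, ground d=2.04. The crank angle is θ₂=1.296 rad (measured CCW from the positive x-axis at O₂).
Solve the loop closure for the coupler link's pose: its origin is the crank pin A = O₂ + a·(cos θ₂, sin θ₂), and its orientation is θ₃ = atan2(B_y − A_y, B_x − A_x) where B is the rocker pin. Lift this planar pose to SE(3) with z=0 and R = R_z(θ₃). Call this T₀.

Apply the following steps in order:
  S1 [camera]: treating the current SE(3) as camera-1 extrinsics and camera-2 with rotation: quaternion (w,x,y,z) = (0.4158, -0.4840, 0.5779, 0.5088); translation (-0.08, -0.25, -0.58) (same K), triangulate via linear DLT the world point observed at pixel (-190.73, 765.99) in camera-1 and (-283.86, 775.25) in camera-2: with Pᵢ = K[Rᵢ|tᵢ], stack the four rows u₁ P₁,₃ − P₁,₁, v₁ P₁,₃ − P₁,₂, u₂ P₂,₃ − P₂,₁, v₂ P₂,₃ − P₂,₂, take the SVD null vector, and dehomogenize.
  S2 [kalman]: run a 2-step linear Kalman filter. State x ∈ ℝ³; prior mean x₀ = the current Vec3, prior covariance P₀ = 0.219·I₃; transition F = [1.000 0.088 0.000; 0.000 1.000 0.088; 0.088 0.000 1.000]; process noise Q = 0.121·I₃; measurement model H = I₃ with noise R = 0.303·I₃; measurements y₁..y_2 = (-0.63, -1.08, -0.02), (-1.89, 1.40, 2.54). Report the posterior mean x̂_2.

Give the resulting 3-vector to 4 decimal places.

result = (-1.3438, 0.8398, 1.4339)

source (fourbar_fk): coupler pose = R=[0.8220 -0.5694 0.0000; 0.5694 0.8220 0.0000; 0.0000 0.0000 1.0000], t=(0.3012, 1.0684, 0.0000)
after S1 (triangulate): (-1.3525, 1.6294, 1.2324)
after S2 (kf_track): (-1.3438, 0.8398, 1.4339)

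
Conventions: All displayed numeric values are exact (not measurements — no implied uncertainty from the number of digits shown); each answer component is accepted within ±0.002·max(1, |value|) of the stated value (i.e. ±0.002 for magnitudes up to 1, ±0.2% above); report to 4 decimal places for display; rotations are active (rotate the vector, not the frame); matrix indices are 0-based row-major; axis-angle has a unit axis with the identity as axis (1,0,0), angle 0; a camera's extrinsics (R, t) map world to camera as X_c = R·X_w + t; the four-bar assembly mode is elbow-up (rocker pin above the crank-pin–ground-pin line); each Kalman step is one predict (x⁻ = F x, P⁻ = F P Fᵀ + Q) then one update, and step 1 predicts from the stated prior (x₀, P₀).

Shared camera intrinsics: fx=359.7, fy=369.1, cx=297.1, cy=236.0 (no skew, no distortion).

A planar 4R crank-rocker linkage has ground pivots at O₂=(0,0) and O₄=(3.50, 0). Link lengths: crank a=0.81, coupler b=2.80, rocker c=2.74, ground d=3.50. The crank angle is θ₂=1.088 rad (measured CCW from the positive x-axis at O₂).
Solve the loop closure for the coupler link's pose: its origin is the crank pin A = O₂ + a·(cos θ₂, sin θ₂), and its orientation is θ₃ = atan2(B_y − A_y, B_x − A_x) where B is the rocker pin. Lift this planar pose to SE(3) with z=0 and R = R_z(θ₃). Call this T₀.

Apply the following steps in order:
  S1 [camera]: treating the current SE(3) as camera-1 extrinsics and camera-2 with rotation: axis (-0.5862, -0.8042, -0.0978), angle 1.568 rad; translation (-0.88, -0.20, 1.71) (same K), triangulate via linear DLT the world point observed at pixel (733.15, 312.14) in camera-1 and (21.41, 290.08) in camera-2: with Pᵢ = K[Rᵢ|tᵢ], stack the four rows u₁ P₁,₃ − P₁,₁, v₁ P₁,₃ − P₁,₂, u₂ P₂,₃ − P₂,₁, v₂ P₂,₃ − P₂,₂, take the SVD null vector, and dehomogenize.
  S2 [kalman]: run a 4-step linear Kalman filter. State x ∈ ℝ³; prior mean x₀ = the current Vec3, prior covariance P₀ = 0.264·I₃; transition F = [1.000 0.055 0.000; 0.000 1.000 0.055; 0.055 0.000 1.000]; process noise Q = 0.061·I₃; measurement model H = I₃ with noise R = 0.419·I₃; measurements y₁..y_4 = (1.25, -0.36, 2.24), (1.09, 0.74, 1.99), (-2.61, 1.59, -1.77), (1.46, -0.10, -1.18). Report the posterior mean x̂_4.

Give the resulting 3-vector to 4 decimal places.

result = (0.3325, 0.2231, 0.1589)

source (fourbar_fk): coupler pose = R=[0.7565 -0.6540 0.0000; 0.6540 0.7565 0.0000; 0.0000 0.0000 1.0000], t=(0.3760, 0.7174, 0.0000)
after S1 (triangulate): (1.1832, -1.4693, 1.8413)
after S2 (kf_track): (0.3325, 0.2231, 0.1589)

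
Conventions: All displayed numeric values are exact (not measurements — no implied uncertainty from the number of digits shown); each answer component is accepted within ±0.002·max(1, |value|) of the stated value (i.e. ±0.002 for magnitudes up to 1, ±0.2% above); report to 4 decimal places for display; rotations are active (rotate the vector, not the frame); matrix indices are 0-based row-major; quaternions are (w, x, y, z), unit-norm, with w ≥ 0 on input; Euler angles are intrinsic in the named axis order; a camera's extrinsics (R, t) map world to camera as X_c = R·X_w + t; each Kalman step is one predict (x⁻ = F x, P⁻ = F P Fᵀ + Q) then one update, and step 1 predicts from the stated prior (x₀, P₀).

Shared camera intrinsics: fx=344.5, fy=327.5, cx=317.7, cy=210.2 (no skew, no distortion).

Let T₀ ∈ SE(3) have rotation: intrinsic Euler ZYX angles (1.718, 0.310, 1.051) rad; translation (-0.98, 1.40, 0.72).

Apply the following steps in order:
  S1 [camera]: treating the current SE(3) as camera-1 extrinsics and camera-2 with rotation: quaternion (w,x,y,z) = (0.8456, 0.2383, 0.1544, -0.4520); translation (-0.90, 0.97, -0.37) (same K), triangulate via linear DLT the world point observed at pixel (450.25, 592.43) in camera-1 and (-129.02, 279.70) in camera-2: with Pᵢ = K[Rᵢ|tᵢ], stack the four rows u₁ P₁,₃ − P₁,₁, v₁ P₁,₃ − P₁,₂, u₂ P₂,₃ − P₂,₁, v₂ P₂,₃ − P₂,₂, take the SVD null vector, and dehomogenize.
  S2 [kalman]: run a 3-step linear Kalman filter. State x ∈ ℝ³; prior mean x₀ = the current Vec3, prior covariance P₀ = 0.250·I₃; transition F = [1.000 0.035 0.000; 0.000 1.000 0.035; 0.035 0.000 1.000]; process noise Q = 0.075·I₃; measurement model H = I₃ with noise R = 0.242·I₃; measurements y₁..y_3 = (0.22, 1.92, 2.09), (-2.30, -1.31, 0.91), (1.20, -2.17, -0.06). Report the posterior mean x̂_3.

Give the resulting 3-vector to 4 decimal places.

after S1 (triangulate): (-0.2924, -0.3050, 1.5158)
after S2 (kf_track): (-0.1079, -0.9581, 0.7282)

result = (-0.1079, -0.9581, 0.7282)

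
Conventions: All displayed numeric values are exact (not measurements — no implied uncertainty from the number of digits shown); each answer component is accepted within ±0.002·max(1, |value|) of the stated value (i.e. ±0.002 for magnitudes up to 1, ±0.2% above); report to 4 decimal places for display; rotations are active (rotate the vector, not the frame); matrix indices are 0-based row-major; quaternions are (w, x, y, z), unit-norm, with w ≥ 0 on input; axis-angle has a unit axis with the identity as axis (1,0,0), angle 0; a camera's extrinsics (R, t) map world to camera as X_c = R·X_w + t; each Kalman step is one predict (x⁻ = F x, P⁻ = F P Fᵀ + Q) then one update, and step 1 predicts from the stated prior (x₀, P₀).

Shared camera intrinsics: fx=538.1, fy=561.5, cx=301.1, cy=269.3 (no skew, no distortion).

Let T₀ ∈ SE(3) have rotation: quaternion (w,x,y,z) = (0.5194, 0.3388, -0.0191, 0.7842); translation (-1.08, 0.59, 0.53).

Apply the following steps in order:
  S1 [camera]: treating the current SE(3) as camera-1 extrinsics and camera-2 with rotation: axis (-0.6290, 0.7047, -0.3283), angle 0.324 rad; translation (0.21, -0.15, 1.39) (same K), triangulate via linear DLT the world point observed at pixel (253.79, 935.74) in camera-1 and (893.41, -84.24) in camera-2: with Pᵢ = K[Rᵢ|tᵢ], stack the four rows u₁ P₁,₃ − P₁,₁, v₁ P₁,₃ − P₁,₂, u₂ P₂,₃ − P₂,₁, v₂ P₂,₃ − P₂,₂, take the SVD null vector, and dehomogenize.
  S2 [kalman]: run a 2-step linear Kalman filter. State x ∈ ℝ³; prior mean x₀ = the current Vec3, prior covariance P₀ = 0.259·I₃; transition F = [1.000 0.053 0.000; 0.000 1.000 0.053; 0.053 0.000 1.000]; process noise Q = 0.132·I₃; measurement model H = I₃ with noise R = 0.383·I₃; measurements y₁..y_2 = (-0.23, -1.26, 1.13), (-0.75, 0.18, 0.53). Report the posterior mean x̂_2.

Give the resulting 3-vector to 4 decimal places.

after S1 (triangulate): (1.9956, -1.0913, 0.9062)
after S2 (kf_track): (0.0838, -0.5410, 0.8332)

result = (0.0838, -0.5410, 0.8332)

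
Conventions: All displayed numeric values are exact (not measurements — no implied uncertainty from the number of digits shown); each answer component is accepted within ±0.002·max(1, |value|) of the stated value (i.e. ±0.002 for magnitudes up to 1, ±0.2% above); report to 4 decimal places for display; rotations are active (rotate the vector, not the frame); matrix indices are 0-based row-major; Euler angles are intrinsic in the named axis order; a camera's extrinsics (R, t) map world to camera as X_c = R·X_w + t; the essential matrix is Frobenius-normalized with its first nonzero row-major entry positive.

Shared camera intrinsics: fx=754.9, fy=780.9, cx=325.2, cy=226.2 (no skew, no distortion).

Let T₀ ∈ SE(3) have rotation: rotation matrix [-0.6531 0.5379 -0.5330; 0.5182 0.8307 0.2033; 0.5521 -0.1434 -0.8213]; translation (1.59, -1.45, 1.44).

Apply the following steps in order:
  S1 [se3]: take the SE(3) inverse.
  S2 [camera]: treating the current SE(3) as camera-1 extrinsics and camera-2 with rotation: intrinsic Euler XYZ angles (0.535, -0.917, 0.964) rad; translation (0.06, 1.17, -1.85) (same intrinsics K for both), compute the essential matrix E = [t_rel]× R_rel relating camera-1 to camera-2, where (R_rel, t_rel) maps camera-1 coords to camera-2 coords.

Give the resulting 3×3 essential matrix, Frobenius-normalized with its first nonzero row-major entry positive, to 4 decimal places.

after S1 (invert_se3): R=[-0.6531 0.5182 0.5521; 0.5379 0.8307 -0.1434; -0.5330 0.2033 -0.8213], t=(0.9948, 0.5558, 2.3250)
after S2 (essential): [0.0801 0.5573 0.3771; 0.4847 0.0970 -0.4069; -0.2661 -0.2331 0.0758]

matrix = [0.0801 0.5573 0.3771; 0.4847 0.0970 -0.4069; -0.2661 -0.2331 0.0758]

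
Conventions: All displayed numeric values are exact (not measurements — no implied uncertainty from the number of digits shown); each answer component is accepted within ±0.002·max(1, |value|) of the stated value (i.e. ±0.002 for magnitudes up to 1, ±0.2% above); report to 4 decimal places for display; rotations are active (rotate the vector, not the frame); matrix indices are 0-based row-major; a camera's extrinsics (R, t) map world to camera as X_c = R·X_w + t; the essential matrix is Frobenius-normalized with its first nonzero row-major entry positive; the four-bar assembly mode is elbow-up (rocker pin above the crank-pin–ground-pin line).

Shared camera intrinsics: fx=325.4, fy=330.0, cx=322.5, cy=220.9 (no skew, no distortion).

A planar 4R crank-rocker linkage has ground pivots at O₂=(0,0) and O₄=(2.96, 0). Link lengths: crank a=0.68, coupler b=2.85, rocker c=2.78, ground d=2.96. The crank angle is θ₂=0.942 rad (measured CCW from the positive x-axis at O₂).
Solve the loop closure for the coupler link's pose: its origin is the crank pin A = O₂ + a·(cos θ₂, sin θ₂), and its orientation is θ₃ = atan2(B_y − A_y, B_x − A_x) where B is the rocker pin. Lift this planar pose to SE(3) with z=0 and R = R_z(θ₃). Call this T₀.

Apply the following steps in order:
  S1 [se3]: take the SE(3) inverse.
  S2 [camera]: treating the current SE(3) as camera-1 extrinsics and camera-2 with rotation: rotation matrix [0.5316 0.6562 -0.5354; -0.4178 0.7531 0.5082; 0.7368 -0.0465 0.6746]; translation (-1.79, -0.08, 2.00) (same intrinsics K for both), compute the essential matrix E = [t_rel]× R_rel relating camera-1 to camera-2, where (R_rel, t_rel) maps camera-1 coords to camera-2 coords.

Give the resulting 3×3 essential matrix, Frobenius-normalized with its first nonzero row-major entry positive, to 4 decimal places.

source (fourbar_fk): coupler pose = R=[0.6585 -0.7526 0.0000; 0.7526 0.6585 0.0000; 0.0000 0.0000 1.0000], t=(0.4000, 0.5499, 0.0000)
after S1 (invert_se3): R=[0.6585 0.7526 0.0000; -0.7526 0.6585 -0.0000; 0.0000 0.0000 1.0000], t=(-0.6772, -0.0612, 0.0000)
after S2 (essential): [0.1607 0.5307 0.2852; -0.6749 0.1751 0.1081; 0.1359 0.2716 0.1449]

matrix = [0.1607 0.5307 0.2852; -0.6749 0.1751 0.1081; 0.1359 0.2716 0.1449]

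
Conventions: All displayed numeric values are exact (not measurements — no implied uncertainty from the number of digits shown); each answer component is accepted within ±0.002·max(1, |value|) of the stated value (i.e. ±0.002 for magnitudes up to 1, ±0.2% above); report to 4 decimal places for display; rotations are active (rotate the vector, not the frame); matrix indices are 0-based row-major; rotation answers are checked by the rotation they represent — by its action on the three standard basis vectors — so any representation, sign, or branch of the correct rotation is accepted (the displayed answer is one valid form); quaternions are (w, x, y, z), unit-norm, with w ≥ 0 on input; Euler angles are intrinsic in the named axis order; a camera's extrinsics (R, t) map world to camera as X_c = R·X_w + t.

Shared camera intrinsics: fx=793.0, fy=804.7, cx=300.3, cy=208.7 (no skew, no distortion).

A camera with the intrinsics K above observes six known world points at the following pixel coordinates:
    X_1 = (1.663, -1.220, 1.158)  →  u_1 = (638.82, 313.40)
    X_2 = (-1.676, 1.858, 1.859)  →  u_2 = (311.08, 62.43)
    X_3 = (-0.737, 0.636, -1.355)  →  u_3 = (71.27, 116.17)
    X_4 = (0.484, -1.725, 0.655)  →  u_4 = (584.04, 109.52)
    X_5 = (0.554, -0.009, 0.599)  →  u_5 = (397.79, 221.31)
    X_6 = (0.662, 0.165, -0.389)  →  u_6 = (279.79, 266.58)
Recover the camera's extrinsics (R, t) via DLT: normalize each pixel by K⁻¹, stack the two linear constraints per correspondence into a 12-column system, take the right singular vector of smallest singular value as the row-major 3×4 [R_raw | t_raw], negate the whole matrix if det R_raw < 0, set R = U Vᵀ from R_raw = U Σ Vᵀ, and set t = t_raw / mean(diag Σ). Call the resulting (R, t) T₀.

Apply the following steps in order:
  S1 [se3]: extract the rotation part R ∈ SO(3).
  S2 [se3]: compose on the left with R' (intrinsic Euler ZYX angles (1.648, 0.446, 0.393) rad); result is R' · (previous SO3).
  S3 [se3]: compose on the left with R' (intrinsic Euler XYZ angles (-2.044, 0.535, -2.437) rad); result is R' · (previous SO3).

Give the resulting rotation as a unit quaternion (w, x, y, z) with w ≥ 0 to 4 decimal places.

source (pnp_recover): camera pose = R=[0.3007 -0.5071 0.8077; 0.9326 0.3336 -0.1378; -0.1996 0.7947 0.5733], t=(0.0600, -0.3400, 5.5899)
after S1 (rot_of_se3): [0.3007 -0.5071 0.8077; 0.9326 0.3336 -0.1378; -0.1996 0.7947 0.5733]
after S2 (compose_so3): [-0.9618 0.0028 0.2737; 0.2725 -0.0858 0.9583; 0.0262 0.9963 0.0817]
after S3 (compose_so3): [0.7956 0.4583 0.3963; -0.5819 0.7601 0.2891; -0.1687 -0.4606 0.8714]

rotation (quat) = (0.9256, -0.2025, 0.1526, -0.2810)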